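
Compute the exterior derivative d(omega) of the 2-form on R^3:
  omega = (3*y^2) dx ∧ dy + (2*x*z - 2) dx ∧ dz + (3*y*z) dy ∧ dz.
d(omega) = 0

For a 2-form omega = sum_{i<j} g_{ij} dx_i ∧ dx_j, the exterior derivative is
  d(omega) = sum_{i<j} d(g_{ij}) ∧ dx_i ∧ dx_j = sum_{i<j, k} (∂g_{ij}/∂x_k) dx_k ∧ dx_i ∧ dx_j.
Expand each term, using dx_k ∧ dx_i ∧ dx_j = sgn(permutation) dx_{(a)} ∧ dx_{(b)} ∧ dx_{(c)} with (a < b < c) sorted:

Collecting like 3-forms: d(omega) = 0.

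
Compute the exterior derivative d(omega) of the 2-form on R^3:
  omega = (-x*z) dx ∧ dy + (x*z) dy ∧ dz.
d(omega) = (-x + z) dx ∧ dy ∧ dz

For a 2-form omega = sum_{i<j} g_{ij} dx_i ∧ dx_j, the exterior derivative is
  d(omega) = sum_{i<j} d(g_{ij}) ∧ dx_i ∧ dx_j = sum_{i<j, k} (∂g_{ij}/∂x_k) dx_k ∧ dx_i ∧ dx_j.
Expand each term, using dx_k ∧ dx_i ∧ dx_j = sgn(permutation) dx_{(a)} ∧ dx_{(b)} ∧ dx_{(c)} with (a < b < c) sorted:
  d(-x*z) includes (∂/∂z)(-x*z) dz = (-x) dz, which multiplied by dx ∧ dy gives (-x) dx ∧ dy ∧ dz
  d(x*z) includes (∂/∂x)(x*z) dx = (z) dx, which multiplied by dy ∧ dz gives (z) dx ∧ dy ∧ dz
Collecting like 3-forms: d(omega) = (-x + z) dx ∧ dy ∧ dz.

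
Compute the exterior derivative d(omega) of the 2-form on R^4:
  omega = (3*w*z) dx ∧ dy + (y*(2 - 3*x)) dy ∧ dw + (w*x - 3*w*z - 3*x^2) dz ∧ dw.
d(omega) = (3*w) dx ∧ dy ∧ dz + (-3*y + 3*z) dx ∧ dy ∧ dw + (w - 6*x) dx ∧ dz ∧ dw

For a 2-form omega = sum_{i<j} g_{ij} dx_i ∧ dx_j, the exterior derivative is
  d(omega) = sum_{i<j} d(g_{ij}) ∧ dx_i ∧ dx_j = sum_{i<j, k} (∂g_{ij}/∂x_k) dx_k ∧ dx_i ∧ dx_j.
Expand each term, using dx_k ∧ dx_i ∧ dx_j = sgn(permutation) dx_{(a)} ∧ dx_{(b)} ∧ dx_{(c)} with (a < b < c) sorted:
  d(3*w*z) includes (∂/∂z)(3*w*z) dz = (3*w) dz, which multiplied by dx ∧ dy gives (3*w) dx ∧ dy ∧ dz
  d(3*w*z) includes (∂/∂w)(3*w*z) dw = (3*z) dw, which multiplied by dx ∧ dy gives (3*z) dx ∧ dy ∧ dw
  d(y*(2 - 3*x)) includes (∂/∂x)(y*(2 - 3*x)) dx = (-3*y) dx, which multiplied by dy ∧ dw gives (-3*y) dx ∧ dy ∧ dw
  d(w*x - 3*w*z - 3*x^2) includes (∂/∂x)(w*x - 3*w*z - 3*x^2) dx = (w - 6*x) dx, which multiplied by dz ∧ dw gives (w - 6*x) dx ∧ dz ∧ dw
Collecting like 3-forms: d(omega) = (3*w) dx ∧ dy ∧ dz + (-3*y + 3*z) dx ∧ dy ∧ dw + (w - 6*x) dx ∧ dz ∧ dw.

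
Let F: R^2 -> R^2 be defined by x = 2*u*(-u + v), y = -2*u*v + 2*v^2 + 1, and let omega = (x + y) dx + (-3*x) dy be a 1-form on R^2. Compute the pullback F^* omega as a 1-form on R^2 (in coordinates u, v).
F^* omega = (8*u^3 - 16*u^2*v + 4*u*v^2 - 4*u + 4*v^3 + 2*v) du + (2*u*(-8*u^2 + 18*u*v - 10*v^2 + 1)) dv

Using F^*(f dg) = (f ∘ F) d(g ∘ F), substitute each coordinate x_i by F_i(u, v) in f_i, and replace dx_i by d F_i = (∂F_i/∂u) du + (∂F_i/∂v) dv.
  For the x component: f_1(F) = -2*u^2 + 2*v^2 + 1; d F_1 = (-4*u + 2*v) du + (2*u) dv
  For the y component: f_2(F) = 6*u*(u - v); d F_2 = (-2*v) du + (-2*u + 4*v) dv
Combining and collecting du, dv coefficients:
  coeff of du: 8*u^3 - 16*u^2*v + 4*u*v^2 - 4*u + 4*v^3 + 2*v
  coeff of dv: 2*u*(-8*u^2 + 18*u*v - 10*v^2 + 1)
F^* omega = (8*u^3 - 16*u^2*v + 4*u*v^2 - 4*u + 4*v^3 + 2*v) du + (2*u*(-8*u^2 + 18*u*v - 10*v^2 + 1)) dv.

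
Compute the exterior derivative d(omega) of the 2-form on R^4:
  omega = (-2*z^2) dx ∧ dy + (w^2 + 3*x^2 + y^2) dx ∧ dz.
d(omega) = (-2*y - 4*z) dx ∧ dy ∧ dz + (2*w) dx ∧ dz ∧ dw

For a 2-form omega = sum_{i<j} g_{ij} dx_i ∧ dx_j, the exterior derivative is
  d(omega) = sum_{i<j} d(g_{ij}) ∧ dx_i ∧ dx_j = sum_{i<j, k} (∂g_{ij}/∂x_k) dx_k ∧ dx_i ∧ dx_j.
Expand each term, using dx_k ∧ dx_i ∧ dx_j = sgn(permutation) dx_{(a)} ∧ dx_{(b)} ∧ dx_{(c)} with (a < b < c) sorted:
  d(-2*z^2) includes (∂/∂z)(-2*z^2) dz = (-4*z) dz, which multiplied by dx ∧ dy gives (-4*z) dx ∧ dy ∧ dz
  d(w^2 + 3*x^2 + y^2) includes (∂/∂y)(w^2 + 3*x^2 + y^2) dy = (2*y) dy, which multiplied by dx ∧ dz gives (-2*y) dx ∧ dy ∧ dz
  d(w^2 + 3*x^2 + y^2) includes (∂/∂w)(w^2 + 3*x^2 + y^2) dw = (2*w) dw, which multiplied by dx ∧ dz gives (2*w) dx ∧ dz ∧ dw
Collecting like 3-forms: d(omega) = (-2*y - 4*z) dx ∧ dy ∧ dz + (2*w) dx ∧ dz ∧ dw.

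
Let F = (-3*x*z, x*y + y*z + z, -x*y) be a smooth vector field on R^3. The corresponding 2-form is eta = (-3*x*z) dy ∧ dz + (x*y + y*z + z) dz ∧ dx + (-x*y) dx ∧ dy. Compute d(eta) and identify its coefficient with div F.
d(eta) = (x - 2*z) dx ∧ dy ∧ dz; div F = x - 2*z

For a 2-form in R^3 of the form above, applying d gives a 3-form with coefficient ∂P/∂x + ∂Q/∂y + ∂R/∂z:
  ∂P/∂x = -3*z
  ∂Q/∂y = x + z
  ∂R/∂z = 0
Sum = x - 2*z, which is exactly div F.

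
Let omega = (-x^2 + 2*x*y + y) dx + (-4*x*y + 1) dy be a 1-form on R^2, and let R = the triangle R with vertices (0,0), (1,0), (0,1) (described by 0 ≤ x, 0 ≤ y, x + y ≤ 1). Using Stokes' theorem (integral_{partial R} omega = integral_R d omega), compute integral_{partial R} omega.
integral_(partial R) omega = -3/2

Stokes: integral_partial_R omega = integral_R d omega with d omega = (∂Q/∂x - ∂P/∂y) dx ∧ dy.
  ∂Q/∂x = -4*y
  ∂P/∂y = 2*x + 1
  integrand = ∂Q/∂x - ∂P/∂y = -2*x - 4*y - 1.
Integrating over R: integral_0^1 integral_0^{1-x} (-2*x - 4*y - 1) dy dx = -3/2.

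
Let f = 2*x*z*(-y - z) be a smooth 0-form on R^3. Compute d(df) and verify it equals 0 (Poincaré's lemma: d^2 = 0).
d(df) = 0

Step 1: df = sum_i (∂f/∂x_i) dx_i = (2*z*(-y - z)) dx + (-2*x*z) dy + (2*x*(-y - 2*z)) dz.
Step 2: Apply d again. Using the 1-form formula, the coefficient of dx ∧ dy in d(df) is ∂^2 f/∂x ∂y - ∂^2 f/∂y ∂x = (-2*z) - (-2*z) = 0 (equality of mixed partials for smooth f).
Similarly for dx ∧ dz and dy ∧ dz — all coefficients vanish. So d(df) = 0.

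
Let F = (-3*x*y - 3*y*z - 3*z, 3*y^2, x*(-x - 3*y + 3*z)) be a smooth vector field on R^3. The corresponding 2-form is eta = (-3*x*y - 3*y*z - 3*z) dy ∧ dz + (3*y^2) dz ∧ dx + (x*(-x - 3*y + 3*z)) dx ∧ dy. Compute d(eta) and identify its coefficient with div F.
d(eta) = (3*x + 3*y) dx ∧ dy ∧ dz; div F = 3*x + 3*y

For a 2-form in R^3 of the form above, applying d gives a 3-form with coefficient ∂P/∂x + ∂Q/∂y + ∂R/∂z:
  ∂P/∂x = -3*y
  ∂Q/∂y = 6*y
  ∂R/∂z = 3*x
Sum = 3*x + 3*y, which is exactly div F.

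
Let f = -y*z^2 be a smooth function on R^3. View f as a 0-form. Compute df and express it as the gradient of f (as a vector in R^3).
df = (0) dx + (-z^2) dy + (-2*y*z) dz; grad f = (0, -z^2, -2*y*z)

For a 0-form f, d f = (∂f/∂x) dx + (∂f/∂y) dy + (∂f/∂z) dz. The components of the vector representation are exactly the entries of grad f in Cartesian coordinates:
  ∂f/∂x = 0
  ∂f/∂y = -z^2
  ∂f/∂z = -2*y*z.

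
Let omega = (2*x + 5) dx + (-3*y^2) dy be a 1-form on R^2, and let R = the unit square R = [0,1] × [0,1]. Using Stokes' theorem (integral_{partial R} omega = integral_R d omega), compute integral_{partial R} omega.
integral_(partial R) omega = 0

Stokes: integral_partial_R omega = integral_R d omega with d omega = (∂Q/∂x - ∂P/∂y) dx ∧ dy.
  ∂Q/∂x = 0
  ∂P/∂y = 0
  integrand = ∂Q/∂x - ∂P/∂y = 0.
Integrating over R: integral_0^1 integral_0^1 (0) dx dy = 0.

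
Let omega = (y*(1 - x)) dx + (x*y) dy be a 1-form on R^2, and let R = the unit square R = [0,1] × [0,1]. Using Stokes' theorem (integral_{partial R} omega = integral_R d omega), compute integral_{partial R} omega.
integral_(partial R) omega = 0

Stokes: integral_partial_R omega = integral_R d omega with d omega = (∂Q/∂x - ∂P/∂y) dx ∧ dy.
  ∂Q/∂x = y
  ∂P/∂y = 1 - x
  integrand = ∂Q/∂x - ∂P/∂y = x + y - 1.
Integrating over R: integral_0^1 integral_0^1 (x + y - 1) dx dy = 0.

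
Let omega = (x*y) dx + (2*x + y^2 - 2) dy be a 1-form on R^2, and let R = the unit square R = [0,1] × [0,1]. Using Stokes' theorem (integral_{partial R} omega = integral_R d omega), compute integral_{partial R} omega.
integral_(partial R) omega = 3/2

Stokes: integral_partial_R omega = integral_R d omega with d omega = (∂Q/∂x - ∂P/∂y) dx ∧ dy.
  ∂Q/∂x = 2
  ∂P/∂y = x
  integrand = ∂Q/∂x - ∂P/∂y = 2 - x.
Integrating over R: integral_0^1 integral_0^1 (2 - x) dx dy = 3/2.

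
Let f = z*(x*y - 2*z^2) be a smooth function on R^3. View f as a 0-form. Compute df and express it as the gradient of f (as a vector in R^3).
df = (y*z) dx + (x*z) dy + (x*y - 6*z^2) dz; grad f = (y*z, x*z, x*y - 6*z^2)

For a 0-form f, d f = (∂f/∂x) dx + (∂f/∂y) dy + (∂f/∂z) dz. The components of the vector representation are exactly the entries of grad f in Cartesian coordinates:
  ∂f/∂x = y*z
  ∂f/∂y = x*z
  ∂f/∂z = x*y - 6*z^2.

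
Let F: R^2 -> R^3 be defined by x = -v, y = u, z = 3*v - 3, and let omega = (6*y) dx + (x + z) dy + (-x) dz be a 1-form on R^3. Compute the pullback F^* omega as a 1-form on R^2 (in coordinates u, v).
F^* omega = (2*v - 3) du + (-6*u + 3*v) dv

Using F^*(f dg) = (f ∘ F) d(g ∘ F), substitute each coordinate x_i by F_i(u, v) in f_i, and replace dx_i by d F_i = (∂F_i/∂u) du + (∂F_i/∂v) dv.
  For the x component: f_1(F) = 6*u; d F_1 = (0) du + (-1) dv
  For the y component: f_2(F) = 2*v - 3; d F_2 = (1) du + (0) dv
  For the z component: f_3(F) = v; d F_3 = (0) du + (3) dv
Combining and collecting du, dv coefficients:
  coeff of du: 2*v - 3
  coeff of dv: -6*u + 3*v
F^* omega = (2*v - 3) du + (-6*u + 3*v) dv.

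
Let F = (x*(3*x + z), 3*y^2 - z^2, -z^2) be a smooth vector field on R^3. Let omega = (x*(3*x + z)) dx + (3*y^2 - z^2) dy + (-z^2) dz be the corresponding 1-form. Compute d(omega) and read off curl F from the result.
d(omega) = (2*z) dy ∧ dz + (x) dz ∧ dx + (0) dx ∧ dy; curl F = (2*z, x, 0)

d omega = sum_{i<j} (∂f_j/∂x_i - ∂f_i/∂x_j) dx_i ∧ dx_j. Under the identification (dy ∧ dz, dz ∧ dx, dx ∧ dy) ↔ (e_x, e_y, e_z), the coefficients are exactly the components of curl F. Compute:
  ∂R/∂y - ∂Q/∂z = (0) - (-2*z) = 2*z
  ∂P/∂z - ∂R/∂x = (x) - (0) = x
  ∂Q/∂x - ∂P/∂y = (0) - (0) = 0.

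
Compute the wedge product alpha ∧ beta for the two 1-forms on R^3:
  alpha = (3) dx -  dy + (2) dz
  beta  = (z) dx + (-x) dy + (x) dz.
alpha ∧ beta = (-3*x + z) dx ∧ dy + (3*x - 2*z) dx ∧ dz + (x) dy ∧ dz

Distribute the wedge, using dx_i ∧ dx_j = -dx_j ∧ dx_i and dx_i ∧ dx_i = 0. For each pair (i, j) with i < j, the coefficient of dx_i ∧ dx_j in alpha ∧ beta is (alpha_i * beta_j - alpha_j * beta_i). Collecting: alpha ∧ beta = (-3*x + z) dx ∧ dy + (3*x - 2*z) dx ∧ dz + (x) dy ∧ dz.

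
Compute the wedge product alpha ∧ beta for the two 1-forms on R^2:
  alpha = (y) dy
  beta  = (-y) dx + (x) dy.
alpha ∧ beta = (y^2) dx ∧ dy

Distribute the wedge, using dx_i ∧ dx_j = -dx_j ∧ dx_i and dx_i ∧ dx_i = 0. For each pair (i, j) with i < j, the coefficient of dx_i ∧ dx_j in alpha ∧ beta is (alpha_i * beta_j - alpha_j * beta_i). Collecting: alpha ∧ beta = (y^2) dx ∧ dy.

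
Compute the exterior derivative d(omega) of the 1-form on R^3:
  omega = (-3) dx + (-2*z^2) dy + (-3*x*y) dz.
d(omega) = (-3*y) dx ∧ dz + (-3*x + 4*z) dy ∧ dz

For a 1-form omega = sum_i f_i dx_i, the exterior derivative is
  d(omega) = sum_{i < j} (∂f_j/∂x_i - ∂f_i/∂x_j) dx_i ∧ dx_j.
  coefficient of dx ∧ dz: ∂f_3/∂x - ∂f_1/∂z = ∂(-3*x*y)/∂x - ∂(-3)/∂z = -3*y
  coefficient of dy ∧ dz: ∂f_3/∂y - ∂f_2/∂z = ∂(-3*x*y)/∂y - ∂(-2*z^2)/∂z = -3*x + 4*z
Assembling: d(omega) = (-3*y) dx ∧ dz + (-3*x + 4*z) dy ∧ dz.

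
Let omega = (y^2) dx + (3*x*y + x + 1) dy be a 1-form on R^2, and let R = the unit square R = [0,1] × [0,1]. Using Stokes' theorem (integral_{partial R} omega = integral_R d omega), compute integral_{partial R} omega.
integral_(partial R) omega = 3/2

Stokes: integral_partial_R omega = integral_R d omega with d omega = (∂Q/∂x - ∂P/∂y) dx ∧ dy.
  ∂Q/∂x = 3*y + 1
  ∂P/∂y = 2*y
  integrand = ∂Q/∂x - ∂P/∂y = y + 1.
Integrating over R: integral_0^1 integral_0^1 (y + 1) dx dy = 3/2.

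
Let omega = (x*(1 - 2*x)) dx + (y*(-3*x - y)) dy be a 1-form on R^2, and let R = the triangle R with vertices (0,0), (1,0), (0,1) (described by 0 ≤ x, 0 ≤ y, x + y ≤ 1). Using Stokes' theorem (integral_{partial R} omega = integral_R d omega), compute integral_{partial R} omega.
integral_(partial R) omega = -1/2

Stokes: integral_partial_R omega = integral_R d omega with d omega = (∂Q/∂x - ∂P/∂y) dx ∧ dy.
  ∂Q/∂x = -3*y
  ∂P/∂y = 0
  integrand = ∂Q/∂x - ∂P/∂y = -3*y.
Integrating over R: integral_0^1 integral_0^{1-x} (-3*y) dy dx = -1/2.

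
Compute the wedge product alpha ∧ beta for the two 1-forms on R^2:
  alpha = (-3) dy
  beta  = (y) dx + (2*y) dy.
alpha ∧ beta = (3*y) dx ∧ dy

Distribute the wedge, using dx_i ∧ dx_j = -dx_j ∧ dx_i and dx_i ∧ dx_i = 0. For each pair (i, j) with i < j, the coefficient of dx_i ∧ dx_j in alpha ∧ beta is (alpha_i * beta_j - alpha_j * beta_i). Collecting: alpha ∧ beta = (3*y) dx ∧ dy.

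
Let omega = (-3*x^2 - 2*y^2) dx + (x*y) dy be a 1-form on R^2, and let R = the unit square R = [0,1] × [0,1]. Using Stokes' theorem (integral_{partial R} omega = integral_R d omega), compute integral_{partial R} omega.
integral_(partial R) omega = 5/2

Stokes: integral_partial_R omega = integral_R d omega with d omega = (∂Q/∂x - ∂P/∂y) dx ∧ dy.
  ∂Q/∂x = y
  ∂P/∂y = -4*y
  integrand = ∂Q/∂x - ∂P/∂y = 5*y.
Integrating over R: integral_0^1 integral_0^1 (5*y) dx dy = 5/2.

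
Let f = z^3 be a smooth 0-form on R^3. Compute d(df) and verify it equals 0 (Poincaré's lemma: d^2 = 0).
d(df) = 0

Step 1: df = sum_i (∂f/∂x_i) dx_i = (0) dx + (0) dy + (3*z^2) dz.
Step 2: Apply d again. Using the 1-form formula, the coefficient of dx ∧ dy in d(df) is ∂^2 f/∂x ∂y - ∂^2 f/∂y ∂x = (0) - (0) = 0 (equality of mixed partials for smooth f).
Similarly for dx ∧ dz and dy ∧ dz — all coefficients vanish. So d(df) = 0.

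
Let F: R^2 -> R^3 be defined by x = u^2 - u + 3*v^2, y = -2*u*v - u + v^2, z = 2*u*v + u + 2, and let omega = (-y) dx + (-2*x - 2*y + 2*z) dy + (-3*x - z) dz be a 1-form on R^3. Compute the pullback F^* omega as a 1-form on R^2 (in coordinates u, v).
F^* omega = (2*u^2*v + u^2 - 22*u*v^2 - 20*u*v - 5*u - 2*v^3 - 12*v - 6) du + (-2*u^3 - 24*u^2*v - 8*u^2 + 26*u*v^2 + 18*u*v - 12*u - 22*v^3 + 8*v) dv

Using F^*(f dg) = (f ∘ F) d(g ∘ F), substitute each coordinate x_i by F_i(u, v) in f_i, and replace dx_i by d F_i = (∂F_i/∂u) du + (∂F_i/∂v) dv.
  For the x component: f_1(F) = 2*u*v + u - v^2; d F_1 = (2*u - 1) du + (6*v) dv
  For the y component: f_2(F) = -2*u^2 + 8*u*v + 6*u - 8*v^2 + 4; d F_2 = (-2*v - 1) du + (-2*u + 2*v) dv
  For the z component: f_3(F) = -3*u^2 - 2*u*v + 2*u - 9*v^2 - 2; d F_3 = (2*v + 1) du + (2*u) dv
Combining and collecting du, dv coefficients:
  coeff of du: 2*u^2*v + u^2 - 22*u*v^2 - 20*u*v - 5*u - 2*v^3 - 12*v - 6
  coeff of dv: -2*u^3 - 24*u^2*v - 8*u^2 + 26*u*v^2 + 18*u*v - 12*u - 22*v^3 + 8*v
F^* omega = (2*u^2*v + u^2 - 22*u*v^2 - 20*u*v - 5*u - 2*v^3 - 12*v - 6) du + (-2*u^3 - 24*u^2*v - 8*u^2 + 26*u*v^2 + 18*u*v - 12*u - 22*v^3 + 8*v) dv.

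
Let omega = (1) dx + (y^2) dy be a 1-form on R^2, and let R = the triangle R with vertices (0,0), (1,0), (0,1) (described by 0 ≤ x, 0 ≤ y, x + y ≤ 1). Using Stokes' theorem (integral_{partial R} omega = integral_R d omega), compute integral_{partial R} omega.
integral_(partial R) omega = 0

Stokes: integral_partial_R omega = integral_R d omega with d omega = (∂Q/∂x - ∂P/∂y) dx ∧ dy.
  ∂Q/∂x = 0
  ∂P/∂y = 0
  integrand = ∂Q/∂x - ∂P/∂y = 0.
Integrating over R: integral_0^1 integral_0^{1-x} (0) dy dx = 0.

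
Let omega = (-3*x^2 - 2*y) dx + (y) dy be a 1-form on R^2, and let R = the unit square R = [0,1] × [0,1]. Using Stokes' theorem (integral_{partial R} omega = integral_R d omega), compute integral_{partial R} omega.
integral_(partial R) omega = 2

Stokes: integral_partial_R omega = integral_R d omega with d omega = (∂Q/∂x - ∂P/∂y) dx ∧ dy.
  ∂Q/∂x = 0
  ∂P/∂y = -2
  integrand = ∂Q/∂x - ∂P/∂y = 2.
Integrating over R: integral_0^1 integral_0^1 (2) dx dy = 2.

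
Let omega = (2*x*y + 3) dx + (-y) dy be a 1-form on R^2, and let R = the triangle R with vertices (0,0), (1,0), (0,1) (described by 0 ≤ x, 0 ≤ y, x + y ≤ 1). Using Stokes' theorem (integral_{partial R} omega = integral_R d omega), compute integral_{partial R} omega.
integral_(partial R) omega = -1/3

Stokes: integral_partial_R omega = integral_R d omega with d omega = (∂Q/∂x - ∂P/∂y) dx ∧ dy.
  ∂Q/∂x = 0
  ∂P/∂y = 2*x
  integrand = ∂Q/∂x - ∂P/∂y = -2*x.
Integrating over R: integral_0^1 integral_0^{1-x} (-2*x) dy dx = -1/3.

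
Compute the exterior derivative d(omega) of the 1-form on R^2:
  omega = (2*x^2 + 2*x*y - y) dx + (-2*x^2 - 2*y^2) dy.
d(omega) = (1 - 6*x) dx ∧ dy

For a 1-form omega = sum_i f_i dx_i, the exterior derivative is
  d(omega) = sum_{i < j} (∂f_j/∂x_i - ∂f_i/∂x_j) dx_i ∧ dx_j.
  coefficient of dx ∧ dy: ∂f_2/∂x - ∂f_1/∂y = ∂(-2*x^2 - 2*y^2)/∂x - ∂(2*x^2 + 2*x*y - y)/∂y = 1 - 6*x
Assembling: d(omega) = (1 - 6*x) dx ∧ dy.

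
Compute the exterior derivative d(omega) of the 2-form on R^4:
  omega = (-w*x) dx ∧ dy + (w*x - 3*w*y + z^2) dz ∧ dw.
d(omega) = (-x) dx ∧ dy ∧ dw + (w) dx ∧ dz ∧ dw + (-3*w) dy ∧ dz ∧ dw

For a 2-form omega = sum_{i<j} g_{ij} dx_i ∧ dx_j, the exterior derivative is
  d(omega) = sum_{i<j} d(g_{ij}) ∧ dx_i ∧ dx_j = sum_{i<j, k} (∂g_{ij}/∂x_k) dx_k ∧ dx_i ∧ dx_j.
Expand each term, using dx_k ∧ dx_i ∧ dx_j = sgn(permutation) dx_{(a)} ∧ dx_{(b)} ∧ dx_{(c)} with (a < b < c) sorted:
  d(-w*x) includes (∂/∂w)(-w*x) dw = (-x) dw, which multiplied by dx ∧ dy gives (-x) dx ∧ dy ∧ dw
  d(w*x - 3*w*y + z^2) includes (∂/∂x)(w*x - 3*w*y + z^2) dx = (w) dx, which multiplied by dz ∧ dw gives (w) dx ∧ dz ∧ dw
  d(w*x - 3*w*y + z^2) includes (∂/∂y)(w*x - 3*w*y + z^2) dy = (-3*w) dy, which multiplied by dz ∧ dw gives (-3*w) dy ∧ dz ∧ dw
Collecting like 3-forms: d(omega) = (-x) dx ∧ dy ∧ dw + (w) dx ∧ dz ∧ dw + (-3*w) dy ∧ dz ∧ dw.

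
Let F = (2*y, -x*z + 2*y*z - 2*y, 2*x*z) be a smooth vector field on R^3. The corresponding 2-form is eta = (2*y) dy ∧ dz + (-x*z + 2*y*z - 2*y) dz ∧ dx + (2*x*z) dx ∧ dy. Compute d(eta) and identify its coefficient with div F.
d(eta) = (2*x + 2*z - 2) dx ∧ dy ∧ dz; div F = 2*x + 2*z - 2

For a 2-form in R^3 of the form above, applying d gives a 3-form with coefficient ∂P/∂x + ∂Q/∂y + ∂R/∂z:
  ∂P/∂x = 0
  ∂Q/∂y = 2*z - 2
  ∂R/∂z = 2*x
Sum = 2*x + 2*z - 2, which is exactly div F.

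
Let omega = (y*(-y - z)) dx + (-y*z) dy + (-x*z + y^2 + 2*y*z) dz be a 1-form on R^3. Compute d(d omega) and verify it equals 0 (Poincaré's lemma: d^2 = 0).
d(d omega) = 0

Step 1: d omega = sum_{i<j} (∂f_j/∂x_i - ∂f_i/∂x_j) dx_i ∧ dx_j:
  coeff of dx ∧ dy: 2*y + z
  coeff of dx ∧ dz: y - z
  coeff of dy ∧ dz: 3*y + 2*z
Step 2: Apply d again to each 2-form coefficient. The only possible 3-form in R^3 is dx ∧ dy ∧ dz, with coefficient
  ∂(coeff of dy∧dz)/∂x - ∂(coeff of dx∧dz)/∂y + ∂(coeff of dx∧dy)/∂z
  = ∂/∂x (3*y + 2*z) - ∂/∂y (y - z) + ∂/∂z (2*y + z).
Each of these terms simplifies to sums of mixed partials that cancel in pairs. The result is 0 (by equality of mixed partials for smooth functions — Schwarz / Clairaut).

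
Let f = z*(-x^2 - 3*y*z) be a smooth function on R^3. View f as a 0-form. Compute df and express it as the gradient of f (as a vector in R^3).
df = (-2*x*z) dx + (-3*z^2) dy + (-x^2 - 6*y*z) dz; grad f = (-2*x*z, -3*z^2, -x^2 - 6*y*z)

For a 0-form f, d f = (∂f/∂x) dx + (∂f/∂y) dy + (∂f/∂z) dz. The components of the vector representation are exactly the entries of grad f in Cartesian coordinates:
  ∂f/∂x = -2*x*z
  ∂f/∂y = -3*z^2
  ∂f/∂z = -x^2 - 6*y*z.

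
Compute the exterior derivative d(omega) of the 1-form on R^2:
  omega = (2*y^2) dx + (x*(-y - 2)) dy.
d(omega) = (-5*y - 2) dx ∧ dy

For a 1-form omega = sum_i f_i dx_i, the exterior derivative is
  d(omega) = sum_{i < j} (∂f_j/∂x_i - ∂f_i/∂x_j) dx_i ∧ dx_j.
  coefficient of dx ∧ dy: ∂f_2/∂x - ∂f_1/∂y = ∂(x*(-y - 2))/∂x - ∂(2*y^2)/∂y = -5*y - 2
Assembling: d(omega) = (-5*y - 2) dx ∧ dy.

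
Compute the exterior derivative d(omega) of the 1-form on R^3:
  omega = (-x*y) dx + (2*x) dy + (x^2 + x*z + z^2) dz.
d(omega) = (x + 2) dx ∧ dy + (2*x + z) dx ∧ dz

For a 1-form omega = sum_i f_i dx_i, the exterior derivative is
  d(omega) = sum_{i < j} (∂f_j/∂x_i - ∂f_i/∂x_j) dx_i ∧ dx_j.
  coefficient of dx ∧ dy: ∂f_2/∂x - ∂f_1/∂y = ∂(2*x)/∂x - ∂(-x*y)/∂y = x + 2
  coefficient of dx ∧ dz: ∂f_3/∂x - ∂f_1/∂z = ∂(x^2 + x*z + z^2)/∂x - ∂(-x*y)/∂z = 2*x + z
Assembling: d(omega) = (x + 2) dx ∧ dy + (2*x + z) dx ∧ dz.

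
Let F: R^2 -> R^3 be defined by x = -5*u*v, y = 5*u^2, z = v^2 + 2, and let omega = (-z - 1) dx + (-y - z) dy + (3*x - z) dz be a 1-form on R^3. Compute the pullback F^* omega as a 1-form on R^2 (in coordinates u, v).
F^* omega = (-50*u^3 - 10*u*v^2 - 20*u + 5*v^3 + 15*v) du + (-25*u*v^2 + 15*u - 2*v^3 - 4*v) dv

Using F^*(f dg) = (f ∘ F) d(g ∘ F), substitute each coordinate x_i by F_i(u, v) in f_i, and replace dx_i by d F_i = (∂F_i/∂u) du + (∂F_i/∂v) dv.
  For the x component: f_1(F) = -v^2 - 3; d F_1 = (-5*v) du + (-5*u) dv
  For the y component: f_2(F) = -5*u^2 - v^2 - 2; d F_2 = (10*u) du + (0) dv
  For the z component: f_3(F) = -15*u*v - v^2 - 2; d F_3 = (0) du + (2*v) dv
Combining and collecting du, dv coefficients:
  coeff of du: -50*u^3 - 10*u*v^2 - 20*u + 5*v^3 + 15*v
  coeff of dv: -25*u*v^2 + 15*u - 2*v^3 - 4*v
F^* omega = (-50*u^3 - 10*u*v^2 - 20*u + 5*v^3 + 15*v) du + (-25*u*v^2 + 15*u - 2*v^3 - 4*v) dv.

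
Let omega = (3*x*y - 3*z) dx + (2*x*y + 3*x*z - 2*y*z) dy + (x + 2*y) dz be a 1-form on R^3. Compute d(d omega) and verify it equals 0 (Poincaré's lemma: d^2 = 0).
d(d omega) = 0

Step 1: d omega = sum_{i<j} (∂f_j/∂x_i - ∂f_i/∂x_j) dx_i ∧ dx_j:
  coeff of dx ∧ dy: -3*x + 2*y + 3*z
  coeff of dx ∧ dz: 4
  coeff of dy ∧ dz: -3*x + 2*y + 2
Step 2: Apply d again to each 2-form coefficient. The only possible 3-form in R^3 is dx ∧ dy ∧ dz, with coefficient
  ∂(coeff of dy∧dz)/∂x - ∂(coeff of dx∧dz)/∂y + ∂(coeff of dx∧dy)/∂z
  = ∂/∂x (-3*x + 2*y + 2) - ∂/∂y (4) + ∂/∂z (-3*x + 2*y + 3*z).
Each of these terms simplifies to sums of mixed partials that cancel in pairs. The result is 0 (by equality of mixed partials for smooth functions — Schwarz / Clairaut).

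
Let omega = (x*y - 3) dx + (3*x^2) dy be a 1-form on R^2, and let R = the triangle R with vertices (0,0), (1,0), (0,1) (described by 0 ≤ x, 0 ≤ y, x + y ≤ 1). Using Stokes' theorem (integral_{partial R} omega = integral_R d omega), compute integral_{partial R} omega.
integral_(partial R) omega = 5/6

Stokes: integral_partial_R omega = integral_R d omega with d omega = (∂Q/∂x - ∂P/∂y) dx ∧ dy.
  ∂Q/∂x = 6*x
  ∂P/∂y = x
  integrand = ∂Q/∂x - ∂P/∂y = 5*x.
Integrating over R: integral_0^1 integral_0^{1-x} (5*x) dy dx = 5/6.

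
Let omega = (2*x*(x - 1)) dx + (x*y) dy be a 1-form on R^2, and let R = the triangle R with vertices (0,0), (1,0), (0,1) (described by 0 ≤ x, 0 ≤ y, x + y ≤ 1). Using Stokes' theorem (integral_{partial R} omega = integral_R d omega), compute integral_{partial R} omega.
integral_(partial R) omega = 1/6

Stokes: integral_partial_R omega = integral_R d omega with d omega = (∂Q/∂x - ∂P/∂y) dx ∧ dy.
  ∂Q/∂x = y
  ∂P/∂y = 0
  integrand = ∂Q/∂x - ∂P/∂y = y.
Integrating over R: integral_0^1 integral_0^{1-x} (y) dy dx = 1/6.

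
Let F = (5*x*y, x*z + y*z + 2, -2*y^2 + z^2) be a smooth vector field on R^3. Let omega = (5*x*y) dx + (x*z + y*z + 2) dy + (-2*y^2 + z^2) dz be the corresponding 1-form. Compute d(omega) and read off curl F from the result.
d(omega) = (-x - 5*y) dy ∧ dz + (0) dz ∧ dx + (-5*x + z) dx ∧ dy; curl F = (-x - 5*y, 0, -5*x + z)

d omega = sum_{i<j} (∂f_j/∂x_i - ∂f_i/∂x_j) dx_i ∧ dx_j. Under the identification (dy ∧ dz, dz ∧ dx, dx ∧ dy) ↔ (e_x, e_y, e_z), the coefficients are exactly the components of curl F. Compute:
  ∂R/∂y - ∂Q/∂z = (-4*y) - (x + y) = -x - 5*y
  ∂P/∂z - ∂R/∂x = (0) - (0) = 0
  ∂Q/∂x - ∂P/∂y = (z) - (5*x) = -5*x + z.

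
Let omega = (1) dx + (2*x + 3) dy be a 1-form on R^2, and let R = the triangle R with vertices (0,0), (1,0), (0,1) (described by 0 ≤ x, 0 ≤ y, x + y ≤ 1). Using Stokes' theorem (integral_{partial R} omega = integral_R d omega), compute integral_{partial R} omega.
integral_(partial R) omega = 1

Stokes: integral_partial_R omega = integral_R d omega with d omega = (∂Q/∂x - ∂P/∂y) dx ∧ dy.
  ∂Q/∂x = 2
  ∂P/∂y = 0
  integrand = ∂Q/∂x - ∂P/∂y = 2.
Integrating over R: integral_0^1 integral_0^{1-x} (2) dy dx = 1.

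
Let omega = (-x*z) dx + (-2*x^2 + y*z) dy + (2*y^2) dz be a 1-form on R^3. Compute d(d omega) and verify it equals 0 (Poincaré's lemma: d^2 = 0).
d(d omega) = 0

Step 1: d omega = sum_{i<j} (∂f_j/∂x_i - ∂f_i/∂x_j) dx_i ∧ dx_j:
  coeff of dx ∧ dy: -4*x
  coeff of dx ∧ dz: x
  coeff of dy ∧ dz: 3*y
Step 2: Apply d again to each 2-form coefficient. The only possible 3-form in R^3 is dx ∧ dy ∧ dz, with coefficient
  ∂(coeff of dy∧dz)/∂x - ∂(coeff of dx∧dz)/∂y + ∂(coeff of dx∧dy)/∂z
  = ∂/∂x (3*y) - ∂/∂y (x) + ∂/∂z (-4*x).
Each of these terms simplifies to sums of mixed partials that cancel in pairs. The result is 0 (by equality of mixed partials for smooth functions — Schwarz / Clairaut).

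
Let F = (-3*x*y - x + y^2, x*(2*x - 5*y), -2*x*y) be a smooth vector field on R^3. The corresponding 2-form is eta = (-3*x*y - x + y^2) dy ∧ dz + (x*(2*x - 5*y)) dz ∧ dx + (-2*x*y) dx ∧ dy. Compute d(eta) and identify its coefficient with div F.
d(eta) = (-5*x - 3*y - 1) dx ∧ dy ∧ dz; div F = -5*x - 3*y - 1

For a 2-form in R^3 of the form above, applying d gives a 3-form with coefficient ∂P/∂x + ∂Q/∂y + ∂R/∂z:
  ∂P/∂x = -3*y - 1
  ∂Q/∂y = -5*x
  ∂R/∂z = 0
Sum = -5*x - 3*y - 1, which is exactly div F.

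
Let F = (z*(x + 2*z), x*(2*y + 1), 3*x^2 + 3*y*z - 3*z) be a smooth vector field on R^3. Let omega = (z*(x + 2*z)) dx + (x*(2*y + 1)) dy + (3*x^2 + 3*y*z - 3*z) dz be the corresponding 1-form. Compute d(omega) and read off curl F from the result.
d(omega) = (3*z) dy ∧ dz + (-5*x + 4*z) dz ∧ dx + (2*y + 1) dx ∧ dy; curl F = (3*z, -5*x + 4*z, 2*y + 1)

d omega = sum_{i<j} (∂f_j/∂x_i - ∂f_i/∂x_j) dx_i ∧ dx_j. Under the identification (dy ∧ dz, dz ∧ dx, dx ∧ dy) ↔ (e_x, e_y, e_z), the coefficients are exactly the components of curl F. Compute:
  ∂R/∂y - ∂Q/∂z = (3*z) - (0) = 3*z
  ∂P/∂z - ∂R/∂x = (x + 4*z) - (6*x) = -5*x + 4*z
  ∂Q/∂x - ∂P/∂y = (2*y + 1) - (0) = 2*y + 1.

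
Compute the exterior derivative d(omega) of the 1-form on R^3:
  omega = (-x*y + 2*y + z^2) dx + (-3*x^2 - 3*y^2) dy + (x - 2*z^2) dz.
d(omega) = (-5*x - 2) dx ∧ dy + (1 - 2*z) dx ∧ dz

For a 1-form omega = sum_i f_i dx_i, the exterior derivative is
  d(omega) = sum_{i < j} (∂f_j/∂x_i - ∂f_i/∂x_j) dx_i ∧ dx_j.
  coefficient of dx ∧ dy: ∂f_2/∂x - ∂f_1/∂y = ∂(-3*x^2 - 3*y^2)/∂x - ∂(-x*y + 2*y + z^2)/∂y = -5*x - 2
  coefficient of dx ∧ dz: ∂f_3/∂x - ∂f_1/∂z = ∂(x - 2*z^2)/∂x - ∂(-x*y + 2*y + z^2)/∂z = 1 - 2*z
Assembling: d(omega) = (-5*x - 2) dx ∧ dy + (1 - 2*z) dx ∧ dz.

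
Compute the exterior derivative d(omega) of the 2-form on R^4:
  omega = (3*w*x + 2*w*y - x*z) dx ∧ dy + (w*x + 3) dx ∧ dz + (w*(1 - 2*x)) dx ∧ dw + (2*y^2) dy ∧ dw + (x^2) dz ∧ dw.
d(omega) = (-x) dx ∧ dy ∧ dz + (3*x + 2*y) dx ∧ dy ∧ dw + (3*x) dx ∧ dz ∧ dw

For a 2-form omega = sum_{i<j} g_{ij} dx_i ∧ dx_j, the exterior derivative is
  d(omega) = sum_{i<j} d(g_{ij}) ∧ dx_i ∧ dx_j = sum_{i<j, k} (∂g_{ij}/∂x_k) dx_k ∧ dx_i ∧ dx_j.
Expand each term, using dx_k ∧ dx_i ∧ dx_j = sgn(permutation) dx_{(a)} ∧ dx_{(b)} ∧ dx_{(c)} with (a < b < c) sorted:
  d(3*w*x + 2*w*y - x*z) includes (∂/∂z)(3*w*x + 2*w*y - x*z) dz = (-x) dz, which multiplied by dx ∧ dy gives (-x) dx ∧ dy ∧ dz
  d(3*w*x + 2*w*y - x*z) includes (∂/∂w)(3*w*x + 2*w*y - x*z) dw = (3*x + 2*y) dw, which multiplied by dx ∧ dy gives (3*x + 2*y) dx ∧ dy ∧ dw
  d(w*x + 3) includes (∂/∂w)(w*x + 3) dw = (x) dw, which multiplied by dx ∧ dz gives (x) dx ∧ dz ∧ dw
  d(x^2) includes (∂/∂x)(x^2) dx = (2*x) dx, which multiplied by dz ∧ dw gives (2*x) dx ∧ dz ∧ dw
Collecting like 3-forms: d(omega) = (-x) dx ∧ dy ∧ dz + (3*x + 2*y) dx ∧ dy ∧ dw + (3*x) dx ∧ dz ∧ dw.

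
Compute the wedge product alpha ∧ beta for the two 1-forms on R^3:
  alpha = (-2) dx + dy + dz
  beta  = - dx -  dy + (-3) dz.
alpha ∧ beta = (3) dx ∧ dy + (7) dx ∧ dz + (-2) dy ∧ dz

Distribute the wedge, using dx_i ∧ dx_j = -dx_j ∧ dx_i and dx_i ∧ dx_i = 0. For each pair (i, j) with i < j, the coefficient of dx_i ∧ dx_j in alpha ∧ beta is (alpha_i * beta_j - alpha_j * beta_i). Collecting: alpha ∧ beta = (3) dx ∧ dy + (7) dx ∧ dz + (-2) dy ∧ dz.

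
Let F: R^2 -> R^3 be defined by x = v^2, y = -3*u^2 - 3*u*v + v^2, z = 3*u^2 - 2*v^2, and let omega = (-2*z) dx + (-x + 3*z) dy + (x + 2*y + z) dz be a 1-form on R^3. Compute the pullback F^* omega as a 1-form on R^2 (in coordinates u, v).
F^* omega = (-72*u^3 - 63*u^2*v + 48*u*v^2 + 21*v^3) du + (-27*u^3 + 18*u^2*v + 45*u*v^2 - 10*v^3) dv

Using F^*(f dg) = (f ∘ F) d(g ∘ F), substitute each coordinate x_i by F_i(u, v) in f_i, and replace dx_i by d F_i = (∂F_i/∂u) du + (∂F_i/∂v) dv.
  For the x component: f_1(F) = -6*u^2 + 4*v^2; d F_1 = (0) du + (2*v) dv
  For the y component: f_2(F) = 9*u^2 - 7*v^2; d F_2 = (-6*u - 3*v) du + (-3*u + 2*v) dv
  For the z component: f_3(F) = -3*u^2 - 6*u*v + v^2; d F_3 = (6*u) du + (-4*v) dv
Combining and collecting du, dv coefficients:
  coeff of du: -72*u^3 - 63*u^2*v + 48*u*v^2 + 21*v^3
  coeff of dv: -27*u^3 + 18*u^2*v + 45*u*v^2 - 10*v^3
F^* omega = (-72*u^3 - 63*u^2*v + 48*u*v^2 + 21*v^3) du + (-27*u^3 + 18*u^2*v + 45*u*v^2 - 10*v^3) dv.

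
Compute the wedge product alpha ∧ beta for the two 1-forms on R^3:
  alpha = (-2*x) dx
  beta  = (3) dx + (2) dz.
alpha ∧ beta = (-4*x) dx ∧ dz

Distribute the wedge, using dx_i ∧ dx_j = -dx_j ∧ dx_i and dx_i ∧ dx_i = 0. For each pair (i, j) with i < j, the coefficient of dx_i ∧ dx_j in alpha ∧ beta is (alpha_i * beta_j - alpha_j * beta_i). Collecting: alpha ∧ beta = (-4*x) dx ∧ dz.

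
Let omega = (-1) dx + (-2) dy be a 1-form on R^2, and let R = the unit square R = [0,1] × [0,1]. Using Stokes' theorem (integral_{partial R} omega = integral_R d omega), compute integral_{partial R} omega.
integral_(partial R) omega = 0

Stokes: integral_partial_R omega = integral_R d omega with d omega = (∂Q/∂x - ∂P/∂y) dx ∧ dy.
  ∂Q/∂x = 0
  ∂P/∂y = 0
  integrand = ∂Q/∂x - ∂P/∂y = 0.
Integrating over R: integral_0^1 integral_0^1 (0) dx dy = 0.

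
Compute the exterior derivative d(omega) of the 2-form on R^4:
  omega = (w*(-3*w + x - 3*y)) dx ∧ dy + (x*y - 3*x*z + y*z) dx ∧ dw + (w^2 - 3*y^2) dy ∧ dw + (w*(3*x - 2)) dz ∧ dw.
d(omega) = (-6*w - 3*y - z) dx ∧ dy ∧ dw + (3*w + 3*x - y) dx ∧ dz ∧ dw

For a 2-form omega = sum_{i<j} g_{ij} dx_i ∧ dx_j, the exterior derivative is
  d(omega) = sum_{i<j} d(g_{ij}) ∧ dx_i ∧ dx_j = sum_{i<j, k} (∂g_{ij}/∂x_k) dx_k ∧ dx_i ∧ dx_j.
Expand each term, using dx_k ∧ dx_i ∧ dx_j = sgn(permutation) dx_{(a)} ∧ dx_{(b)} ∧ dx_{(c)} with (a < b < c) sorted:
  d(w*(-3*w + x - 3*y)) includes (∂/∂w)(w*(-3*w + x - 3*y)) dw = (-6*w + x - 3*y) dw, which multiplied by dx ∧ dy gives (-6*w + x - 3*y) dx ∧ dy ∧ dw
  d(x*y - 3*x*z + y*z) includes (∂/∂y)(x*y - 3*x*z + y*z) dy = (x + z) dy, which multiplied by dx ∧ dw gives (-x - z) dx ∧ dy ∧ dw
  d(x*y - 3*x*z + y*z) includes (∂/∂z)(x*y - 3*x*z + y*z) dz = (-3*x + y) dz, which multiplied by dx ∧ dw gives (3*x - y) dx ∧ dz ∧ dw
  d(w*(3*x - 2)) includes (∂/∂x)(w*(3*x - 2)) dx = (3*w) dx, which multiplied by dz ∧ dw gives (3*w) dx ∧ dz ∧ dw
Collecting like 3-forms: d(omega) = (-6*w - 3*y - z) dx ∧ dy ∧ dw + (3*w + 3*x - y) dx ∧ dz ∧ dw.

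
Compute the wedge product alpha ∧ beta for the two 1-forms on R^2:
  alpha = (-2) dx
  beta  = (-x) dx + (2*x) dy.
alpha ∧ beta = (-4*x) dx ∧ dy

Distribute the wedge, using dx_i ∧ dx_j = -dx_j ∧ dx_i and dx_i ∧ dx_i = 0. For each pair (i, j) with i < j, the coefficient of dx_i ∧ dx_j in alpha ∧ beta is (alpha_i * beta_j - alpha_j * beta_i). Collecting: alpha ∧ beta = (-4*x) dx ∧ dy.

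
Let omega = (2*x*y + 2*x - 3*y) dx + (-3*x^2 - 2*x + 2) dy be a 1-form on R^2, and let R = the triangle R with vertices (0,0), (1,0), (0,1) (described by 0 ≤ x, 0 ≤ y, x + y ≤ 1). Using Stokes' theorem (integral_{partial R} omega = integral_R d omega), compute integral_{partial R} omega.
integral_(partial R) omega = -5/6

Stokes: integral_partial_R omega = integral_R d omega with d omega = (∂Q/∂x - ∂P/∂y) dx ∧ dy.
  ∂Q/∂x = -6*x - 2
  ∂P/∂y = 2*x - 3
  integrand = ∂Q/∂x - ∂P/∂y = 1 - 8*x.
Integrating over R: integral_0^1 integral_0^{1-x} (1 - 8*x) dy dx = -5/6.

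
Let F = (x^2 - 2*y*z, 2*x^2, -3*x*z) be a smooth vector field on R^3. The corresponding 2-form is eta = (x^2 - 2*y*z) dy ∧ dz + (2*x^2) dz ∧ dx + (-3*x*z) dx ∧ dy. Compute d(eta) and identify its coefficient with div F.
d(eta) = (-x) dx ∧ dy ∧ dz; div F = -x

For a 2-form in R^3 of the form above, applying d gives a 3-form with coefficient ∂P/∂x + ∂Q/∂y + ∂R/∂z:
  ∂P/∂x = 2*x
  ∂Q/∂y = 0
  ∂R/∂z = -3*x
Sum = -x, which is exactly div F.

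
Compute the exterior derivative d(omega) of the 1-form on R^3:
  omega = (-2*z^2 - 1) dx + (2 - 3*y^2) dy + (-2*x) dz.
d(omega) = (4*z - 2) dx ∧ dz

For a 1-form omega = sum_i f_i dx_i, the exterior derivative is
  d(omega) = sum_{i < j} (∂f_j/∂x_i - ∂f_i/∂x_j) dx_i ∧ dx_j.
  coefficient of dx ∧ dz: ∂f_3/∂x - ∂f_1/∂z = ∂(-2*x)/∂x - ∂(-2*z^2 - 1)/∂z = 4*z - 2
Assembling: d(omega) = (4*z - 2) dx ∧ dz.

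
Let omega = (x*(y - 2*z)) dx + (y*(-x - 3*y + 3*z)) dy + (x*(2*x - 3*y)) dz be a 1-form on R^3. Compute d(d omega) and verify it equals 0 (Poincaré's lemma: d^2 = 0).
d(d omega) = 0

Step 1: d omega = sum_{i<j} (∂f_j/∂x_i - ∂f_i/∂x_j) dx_i ∧ dx_j:
  coeff of dx ∧ dy: -x - y
  coeff of dx ∧ dz: 6*x - 3*y
  coeff of dy ∧ dz: -3*x - 3*y
Step 2: Apply d again to each 2-form coefficient. The only possible 3-form in R^3 is dx ∧ dy ∧ dz, with coefficient
  ∂(coeff of dy∧dz)/∂x - ∂(coeff of dx∧dz)/∂y + ∂(coeff of dx∧dy)/∂z
  = ∂/∂x (-3*x - 3*y) - ∂/∂y (6*x - 3*y) + ∂/∂z (-x - y).
Each of these terms simplifies to sums of mixed partials that cancel in pairs. The result is 0 (by equality of mixed partials for smooth functions — Schwarz / Clairaut).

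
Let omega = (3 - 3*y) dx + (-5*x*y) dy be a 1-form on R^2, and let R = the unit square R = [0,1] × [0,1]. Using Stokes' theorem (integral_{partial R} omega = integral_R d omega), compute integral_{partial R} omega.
integral_(partial R) omega = 1/2

Stokes: integral_partial_R omega = integral_R d omega with d omega = (∂Q/∂x - ∂P/∂y) dx ∧ dy.
  ∂Q/∂x = -5*y
  ∂P/∂y = -3
  integrand = ∂Q/∂x - ∂P/∂y = 3 - 5*y.
Integrating over R: integral_0^1 integral_0^1 (3 - 5*y) dx dy = 1/2.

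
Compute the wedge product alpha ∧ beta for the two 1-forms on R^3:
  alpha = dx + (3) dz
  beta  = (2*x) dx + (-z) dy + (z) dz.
alpha ∧ beta = (-z) dx ∧ dy + (-6*x + z) dx ∧ dz + (3*z) dy ∧ dz

Distribute the wedge, using dx_i ∧ dx_j = -dx_j ∧ dx_i and dx_i ∧ dx_i = 0. For each pair (i, j) with i < j, the coefficient of dx_i ∧ dx_j in alpha ∧ beta is (alpha_i * beta_j - alpha_j * beta_i). Collecting: alpha ∧ beta = (-z) dx ∧ dy + (-6*x + z) dx ∧ dz + (3*z) dy ∧ dz.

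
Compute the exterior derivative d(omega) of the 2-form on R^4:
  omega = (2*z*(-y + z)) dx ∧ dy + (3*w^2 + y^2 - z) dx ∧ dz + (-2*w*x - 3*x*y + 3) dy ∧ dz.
d(omega) = (-2*w - 7*y + 4*z) dx ∧ dy ∧ dz + (6*w) dx ∧ dz ∧ dw + (-2*x) dy ∧ dz ∧ dw

For a 2-form omega = sum_{i<j} g_{ij} dx_i ∧ dx_j, the exterior derivative is
  d(omega) = sum_{i<j} d(g_{ij}) ∧ dx_i ∧ dx_j = sum_{i<j, k} (∂g_{ij}/∂x_k) dx_k ∧ dx_i ∧ dx_j.
Expand each term, using dx_k ∧ dx_i ∧ dx_j = sgn(permutation) dx_{(a)} ∧ dx_{(b)} ∧ dx_{(c)} with (a < b < c) sorted:
  d(2*z*(-y + z)) includes (∂/∂z)(2*z*(-y + z)) dz = (-2*y + 4*z) dz, which multiplied by dx ∧ dy gives (-2*y + 4*z) dx ∧ dy ∧ dz
  d(3*w^2 + y^2 - z) includes (∂/∂y)(3*w^2 + y^2 - z) dy = (2*y) dy, which multiplied by dx ∧ dz gives (-2*y) dx ∧ dy ∧ dz
  d(3*w^2 + y^2 - z) includes (∂/∂w)(3*w^2 + y^2 - z) dw = (6*w) dw, which multiplied by dx ∧ dz gives (6*w) dx ∧ dz ∧ dw
  d(-2*w*x - 3*x*y + 3) includes (∂/∂x)(-2*w*x - 3*x*y + 3) dx = (-2*w - 3*y) dx, which multiplied by dy ∧ dz gives (-2*w - 3*y) dx ∧ dy ∧ dz
  d(-2*w*x - 3*x*y + 3) includes (∂/∂w)(-2*w*x - 3*x*y + 3) dw = (-2*x) dw, which multiplied by dy ∧ dz gives (-2*x) dy ∧ dz ∧ dw
Collecting like 3-forms: d(omega) = (-2*w - 7*y + 4*z) dx ∧ dy ∧ dz + (6*w) dx ∧ dz ∧ dw + (-2*x) dy ∧ dz ∧ dw.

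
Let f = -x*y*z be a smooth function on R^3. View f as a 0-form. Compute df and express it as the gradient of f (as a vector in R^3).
df = (-y*z) dx + (-x*z) dy + (-x*y) dz; grad f = (-y*z, -x*z, -x*y)

For a 0-form f, d f = (∂f/∂x) dx + (∂f/∂y) dy + (∂f/∂z) dz. The components of the vector representation are exactly the entries of grad f in Cartesian coordinates:
  ∂f/∂x = -y*z
  ∂f/∂y = -x*z
  ∂f/∂z = -x*y.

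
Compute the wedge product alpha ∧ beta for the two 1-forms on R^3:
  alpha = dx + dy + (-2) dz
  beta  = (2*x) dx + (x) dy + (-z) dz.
alpha ∧ beta = (-x) dx ∧ dy + (4*x - z) dx ∧ dz + (2*x - z) dy ∧ dz

Distribute the wedge, using dx_i ∧ dx_j = -dx_j ∧ dx_i and dx_i ∧ dx_i = 0. For each pair (i, j) with i < j, the coefficient of dx_i ∧ dx_j in alpha ∧ beta is (alpha_i * beta_j - alpha_j * beta_i). Collecting: alpha ∧ beta = (-x) dx ∧ dy + (4*x - z) dx ∧ dz + (2*x - z) dy ∧ dz.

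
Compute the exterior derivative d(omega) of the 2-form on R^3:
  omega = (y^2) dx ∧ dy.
d(omega) = 0

For a 2-form omega = sum_{i<j} g_{ij} dx_i ∧ dx_j, the exterior derivative is
  d(omega) = sum_{i<j} d(g_{ij}) ∧ dx_i ∧ dx_j = sum_{i<j, k} (∂g_{ij}/∂x_k) dx_k ∧ dx_i ∧ dx_j.
Expand each term, using dx_k ∧ dx_i ∧ dx_j = sgn(permutation) dx_{(a)} ∧ dx_{(b)} ∧ dx_{(c)} with (a < b < c) sorted:

Collecting like 3-forms: d(omega) = 0.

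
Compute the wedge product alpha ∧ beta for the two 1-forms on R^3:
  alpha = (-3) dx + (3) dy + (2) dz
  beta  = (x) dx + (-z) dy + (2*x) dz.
alpha ∧ beta = (-3*x + 3*z) dx ∧ dy + (-8*x) dx ∧ dz + (6*x + 2*z) dy ∧ dz

Distribute the wedge, using dx_i ∧ dx_j = -dx_j ∧ dx_i and dx_i ∧ dx_i = 0. For each pair (i, j) with i < j, the coefficient of dx_i ∧ dx_j in alpha ∧ beta is (alpha_i * beta_j - alpha_j * beta_i). Collecting: alpha ∧ beta = (-3*x + 3*z) dx ∧ dy + (-8*x) dx ∧ dz + (6*x + 2*z) dy ∧ dz.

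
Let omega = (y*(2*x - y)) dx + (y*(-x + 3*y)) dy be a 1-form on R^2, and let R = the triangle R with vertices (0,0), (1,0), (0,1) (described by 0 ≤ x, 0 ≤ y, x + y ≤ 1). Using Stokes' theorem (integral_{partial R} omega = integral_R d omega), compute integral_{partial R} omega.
integral_(partial R) omega = -1/6

Stokes: integral_partial_R omega = integral_R d omega with d omega = (∂Q/∂x - ∂P/∂y) dx ∧ dy.
  ∂Q/∂x = -y
  ∂P/∂y = 2*x - 2*y
  integrand = ∂Q/∂x - ∂P/∂y = -2*x + y.
Integrating over R: integral_0^1 integral_0^{1-x} (-2*x + y) dy dx = -1/6.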